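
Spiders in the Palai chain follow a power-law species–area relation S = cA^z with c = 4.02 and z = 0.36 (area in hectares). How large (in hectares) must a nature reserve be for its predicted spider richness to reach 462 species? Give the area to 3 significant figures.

529000 hectares

462 = 4.02 × A^0.36  ⇒  A^0.36 = 462/4.02 = 114.9
ln A = ln(114.9) / 0.36 = 4.7443 / 0.36 = 13.1786
A = e^13.1786 ≈ 528905 hectares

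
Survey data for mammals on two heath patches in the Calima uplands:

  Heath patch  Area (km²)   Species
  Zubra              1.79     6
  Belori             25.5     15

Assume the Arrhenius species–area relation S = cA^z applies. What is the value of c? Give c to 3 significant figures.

4.91

z = ln(S₂/S₁) / ln(A₂/A₁) = ln(15/6) / ln(25.5/1.79) = 0.9163 / 2.6565 = 0.3449
c = S₁ / A₁^z = 6 / 1.79^0.3449 = 6 / 1.222 = 4.908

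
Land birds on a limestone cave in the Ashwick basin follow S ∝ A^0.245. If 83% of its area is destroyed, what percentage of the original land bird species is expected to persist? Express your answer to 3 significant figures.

S_new/S_old = (A_new/A_old)^z = 0.17^0.245
= exp(0.245 × ln 0.17) = exp(0.245 × -1.7720) = exp(-0.4341) ≈ 0.6478

64.8%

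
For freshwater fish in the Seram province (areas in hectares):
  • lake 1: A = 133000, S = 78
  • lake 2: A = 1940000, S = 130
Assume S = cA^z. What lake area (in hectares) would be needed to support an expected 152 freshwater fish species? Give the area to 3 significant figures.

4410000 hectares

z = ln(130/78) / ln(1940000/133000) = 0.5108 / 2.6801 = 0.1906
c = 78 / 133000^0.1906 = 78 / 9.476 = 8.232
A = (152/8.232)^(1/0.1906) ⇒ ln A = ln(18.47)/0.1906 = 15.2985
A = e^15.2985 ≈ 4406022 hectares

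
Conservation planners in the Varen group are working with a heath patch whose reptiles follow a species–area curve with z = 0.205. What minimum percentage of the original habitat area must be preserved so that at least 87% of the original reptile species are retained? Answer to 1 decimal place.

Need (A_new/A_old)^0.205 = 0.87, so A_new/A_old = 0.87^(1/0.205) = 0.87^4.878
ln(A_new/A_old) = ln 0.87 / 0.205 = -0.1393 / 0.205 = -0.6793
A_new/A_old = e^-0.6793 ≈ 0.507

50.7%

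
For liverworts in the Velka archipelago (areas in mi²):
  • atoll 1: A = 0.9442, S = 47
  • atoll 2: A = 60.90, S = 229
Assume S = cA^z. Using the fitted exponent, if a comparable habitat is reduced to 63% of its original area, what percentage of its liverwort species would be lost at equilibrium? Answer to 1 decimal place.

16.1%

z = ln(229/47) / ln(60.9/0.9442) = 1.5836 / 4.1667 = 0.3801
S_new/S_old = (A_new/A_old)^z = 0.63^0.3801 = exp(0.3801 × -0.4620) = 0.839
Fraction lost = 1 − 0.839 = 0.161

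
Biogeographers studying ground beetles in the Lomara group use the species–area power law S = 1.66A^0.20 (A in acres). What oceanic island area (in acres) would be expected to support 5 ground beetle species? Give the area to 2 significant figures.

5 = 1.66 × A^0.2  ⇒  A^0.2 = 5/1.66 = 3.012
ln A = ln(3.012) / 0.2 = 1.1026 / 0.2 = 5.5131
A = e^5.5131 ≈ 247.9 acres

250 acres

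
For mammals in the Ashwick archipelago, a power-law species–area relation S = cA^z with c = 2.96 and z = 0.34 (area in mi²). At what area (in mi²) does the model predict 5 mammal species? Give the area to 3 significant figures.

5 = 2.96 × A^0.34  ⇒  A^0.34 = 5/2.96 = 1.689
ln A = ln(1.689) / 0.34 = 0.5242 / 0.34 = 1.5419
A = e^1.5419 ≈ 4.673 mi²

4.67 mi²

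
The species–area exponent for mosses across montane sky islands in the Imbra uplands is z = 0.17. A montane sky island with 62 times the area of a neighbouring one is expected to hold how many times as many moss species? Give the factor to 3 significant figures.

2.02

S₂/S₁ = (A₂/A₁)^z = 62^0.17
ln(S₂/S₁) = 0.17 × ln 62 = 0.17 × 4.1271 = 0.7016
S₂/S₁ = e^0.7016 ≈ 2.017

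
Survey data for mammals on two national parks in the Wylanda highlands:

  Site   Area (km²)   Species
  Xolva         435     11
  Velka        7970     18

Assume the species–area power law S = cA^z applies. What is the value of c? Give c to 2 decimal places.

z = ln(S₂/S₁) / ln(A₂/A₁) = ln(18/11) / ln(7970/435) = 0.4925 / 2.9081 = 0.1693
c = S₁ / A₁^z = 11 / 435^0.1693 = 11 / 2.798 = 3.932

3.93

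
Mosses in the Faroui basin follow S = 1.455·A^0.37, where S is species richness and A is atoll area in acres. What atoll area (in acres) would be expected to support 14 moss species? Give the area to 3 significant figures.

454 acres

14 = 1.455 × A^0.37  ⇒  A^0.37 = 14/1.455 = 9.622
ln A = ln(9.622) / 0.37 = 2.2641 / 0.37 = 6.1191
A = e^6.1191 ≈ 454.4 acres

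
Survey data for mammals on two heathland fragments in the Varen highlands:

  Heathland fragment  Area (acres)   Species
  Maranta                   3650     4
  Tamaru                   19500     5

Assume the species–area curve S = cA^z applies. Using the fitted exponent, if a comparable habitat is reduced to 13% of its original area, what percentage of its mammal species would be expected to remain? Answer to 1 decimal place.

z = ln(5/4) / ln(19500/3650) = 0.2231 / 1.6757 = 0.1332
S_new/S_old = (A_new/A_old)^z = 0.13^0.1332 = exp(0.1332 × -2.0402) = 0.7621

76.2%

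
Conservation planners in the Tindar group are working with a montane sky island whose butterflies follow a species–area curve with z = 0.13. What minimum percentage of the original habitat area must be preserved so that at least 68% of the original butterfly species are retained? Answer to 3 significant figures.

5.15%

Need (A_new/A_old)^0.13 = 0.68, so A_new/A_old = 0.68^(1/0.13) = 0.68^7.692
ln(A_new/A_old) = ln 0.68 / 0.13 = -0.3857 / 0.13 = -2.9666
A_new/A_old = e^-2.9666 ≈ 0.05148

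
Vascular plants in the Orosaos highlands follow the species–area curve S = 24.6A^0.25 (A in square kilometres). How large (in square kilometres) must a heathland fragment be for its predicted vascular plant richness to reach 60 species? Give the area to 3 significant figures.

35.4 square kilometres

60 = 24.6 × A^0.25  ⇒  A^0.25 = 60/24.6 = 2.439
ln A = ln(2.439) / 0.25 = 0.8916 / 0.25 = 3.5664
A = e^3.5664 ≈ 35.39 square kilometres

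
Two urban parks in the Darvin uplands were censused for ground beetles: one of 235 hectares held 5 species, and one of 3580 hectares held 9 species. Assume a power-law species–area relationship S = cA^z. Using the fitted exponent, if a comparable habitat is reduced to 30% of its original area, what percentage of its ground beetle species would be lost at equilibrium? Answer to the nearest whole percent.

z = ln(9/5) / ln(3580/235) = 0.5878 / 2.7235 = 0.2158
S_new/S_old = (A_new/A_old)^z = 0.3^0.2158 = exp(0.2158 × -1.2040) = 0.7712
Fraction lost = 1 − 0.7712 = 0.2288

23%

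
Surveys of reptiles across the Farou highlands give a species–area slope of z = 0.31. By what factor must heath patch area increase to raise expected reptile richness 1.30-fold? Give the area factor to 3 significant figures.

2.33

(A₂/A₁)^0.31 = 1.3, so A₂/A₁ = 1.3^(1/0.31) = 1.3^3.226
ln(A₂/A₁) = ln 1.3 / 0.31 = 0.2624 / 0.31 = 0.8463
A₂/A₁ = e^0.8463 ≈ 2.331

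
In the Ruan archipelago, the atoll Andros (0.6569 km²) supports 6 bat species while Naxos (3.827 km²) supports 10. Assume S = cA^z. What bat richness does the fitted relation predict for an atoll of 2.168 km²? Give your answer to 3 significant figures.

z = ln(10/6) / ln(3.827/0.6569) = 0.5108 / 1.7623 = 0.2899
c = 6 / 0.6569^0.2899 = 6 / 0.8853 = 6.777
S₃ = 6.777 × 2.168^0.2899 = 6.777 × 1.251 ≈ 8.481

8.48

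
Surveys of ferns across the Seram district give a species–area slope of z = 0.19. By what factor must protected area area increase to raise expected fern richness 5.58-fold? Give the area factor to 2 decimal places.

(A₂/A₁)^0.19 = 5.58, so A₂/A₁ = 5.58^(1/0.19) = 5.58^5.263
ln(A₂/A₁) = ln 5.58 / 0.19 = 1.7192 / 0.19 = 9.0484
A₂/A₁ = e^9.0484 ≈ 8505

8504.60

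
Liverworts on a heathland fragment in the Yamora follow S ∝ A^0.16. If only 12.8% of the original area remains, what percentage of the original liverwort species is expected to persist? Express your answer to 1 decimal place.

72.0%

S_new/S_old = (A_new/A_old)^z = 0.128^0.16
= exp(0.16 × ln 0.128) = exp(0.16 × -2.0557) = exp(-0.3289) ≈ 0.7197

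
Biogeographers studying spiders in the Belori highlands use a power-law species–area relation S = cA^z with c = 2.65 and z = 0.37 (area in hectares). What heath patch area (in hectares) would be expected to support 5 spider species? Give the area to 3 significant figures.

5 = 2.65 × A^0.37  ⇒  A^0.37 = 5/2.65 = 1.887
ln A = ln(1.887) / 0.37 = 0.6349 / 0.37 = 1.7159
A = e^1.7159 ≈ 5.562 hectares

5.56 hectares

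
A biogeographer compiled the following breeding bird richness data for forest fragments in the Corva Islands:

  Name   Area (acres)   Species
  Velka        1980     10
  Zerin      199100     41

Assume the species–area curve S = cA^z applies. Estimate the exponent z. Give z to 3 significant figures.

Taking logs: ln S = ln c + z ln A, so z = (ln S₂ − ln S₁)/(ln A₂ − ln A₁).
z = ln(41/10) / ln(199100/1980) = ln(4.1) / ln(100.6) = 1.4110 / 4.6107 = 0.3060

0.306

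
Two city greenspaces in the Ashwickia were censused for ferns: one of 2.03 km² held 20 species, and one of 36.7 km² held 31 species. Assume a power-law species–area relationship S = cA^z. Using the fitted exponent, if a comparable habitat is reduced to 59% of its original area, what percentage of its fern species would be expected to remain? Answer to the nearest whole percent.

z = ln(31/20) / ln(36.7/2.03) = 0.4383 / 2.8947 = 0.1514
S_new/S_old = (A_new/A_old)^z = 0.59^0.1514 = exp(0.1514 × -0.5276) = 0.9232

92%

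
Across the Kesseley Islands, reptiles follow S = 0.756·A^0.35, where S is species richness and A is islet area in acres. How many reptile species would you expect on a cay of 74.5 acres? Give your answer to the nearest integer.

S = 0.756 × 74.5^0.35
ln S = ln 0.756 + 0.35 × ln 74.5 = -0.2797 + 0.35 × 4.3108 = 1.2291
S = e^1.2291 ≈ 3.418

3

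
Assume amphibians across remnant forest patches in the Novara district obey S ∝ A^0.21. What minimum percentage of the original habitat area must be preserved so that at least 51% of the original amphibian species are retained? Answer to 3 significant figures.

Need (A_new/A_old)^0.21 = 0.51, so A_new/A_old = 0.51^(1/0.21) = 0.51^4.762
ln(A_new/A_old) = ln 0.51 / 0.21 = -0.6733 / 0.21 = -3.2064
A_new/A_old = e^-3.2064 ≈ 0.0405

4.05%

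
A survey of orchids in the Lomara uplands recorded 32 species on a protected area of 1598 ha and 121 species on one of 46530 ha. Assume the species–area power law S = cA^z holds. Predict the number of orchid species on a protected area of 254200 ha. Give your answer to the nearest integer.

236

z = ln(121/32) / ln(46530/1598) = 1.3301 / 3.3713 = 0.3945
c = 32 / 1598^0.3945 = 32 / 18.36 = 1.743
S₃ = 1.743 × 254200^0.3945 = 1.743 × 135.7 ≈ 236.4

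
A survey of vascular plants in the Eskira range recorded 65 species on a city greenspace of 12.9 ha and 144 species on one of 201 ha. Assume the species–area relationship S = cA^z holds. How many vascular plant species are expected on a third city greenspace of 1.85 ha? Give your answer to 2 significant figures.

z = ln(144/65) / ln(201/12.9) = 0.7954 / 2.7461 = 0.2897
c = 65 / 12.9^0.2897 = 65 / 2.097 = 30.99
S₃ = 30.99 × 1.85^0.2897 = 30.99 × 1.195 ≈ 37.03

37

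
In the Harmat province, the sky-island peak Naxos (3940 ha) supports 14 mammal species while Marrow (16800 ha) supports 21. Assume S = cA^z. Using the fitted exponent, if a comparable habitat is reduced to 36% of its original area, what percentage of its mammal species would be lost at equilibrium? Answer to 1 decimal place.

z = ln(21/14) / ln(16800/3940) = 0.4055 / 1.4502 = 0.2796
S_new/S_old = (A_new/A_old)^z = 0.36^0.2796 = exp(0.2796 × -1.0217) = 0.7515
Fraction lost = 1 − 0.7515 = 0.2485

24.8%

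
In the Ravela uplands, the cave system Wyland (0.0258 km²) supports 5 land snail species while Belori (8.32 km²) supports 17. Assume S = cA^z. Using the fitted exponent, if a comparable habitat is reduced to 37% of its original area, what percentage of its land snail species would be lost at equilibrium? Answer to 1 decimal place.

19.0%

z = ln(17/5) / ln(8.32/0.0258) = 1.2238 / 5.7760 = 0.2119
S_new/S_old = (A_new/A_old)^z = 0.37^0.2119 = exp(0.2119 × -0.9943) = 0.8101
Fraction lost = 1 − 0.8101 = 0.1899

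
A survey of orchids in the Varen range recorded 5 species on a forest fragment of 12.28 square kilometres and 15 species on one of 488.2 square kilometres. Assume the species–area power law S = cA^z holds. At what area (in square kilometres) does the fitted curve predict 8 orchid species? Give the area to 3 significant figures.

59.4 square kilometres

z = ln(15/5) / ln(488.2/12.28) = 1.0986 / 3.6828 = 0.2983
c = 5 / 12.28^0.2983 = 5 / 2.113 = 2.366
A = (8/2.366)^(1/0.2983) ⇒ ln A = ln(3.381)/0.2983 = 4.0835
A = e^4.0835 ≈ 59.35 square kilometres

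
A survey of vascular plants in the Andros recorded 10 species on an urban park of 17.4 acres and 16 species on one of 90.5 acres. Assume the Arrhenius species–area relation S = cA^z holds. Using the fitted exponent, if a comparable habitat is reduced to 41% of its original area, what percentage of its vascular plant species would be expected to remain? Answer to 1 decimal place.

77.6%

z = ln(16/10) / ln(90.5/17.4) = 0.4700 / 1.6489 = 0.2850
S_new/S_old = (A_new/A_old)^z = 0.41^0.2850 = exp(0.2850 × -0.8916) = 0.7756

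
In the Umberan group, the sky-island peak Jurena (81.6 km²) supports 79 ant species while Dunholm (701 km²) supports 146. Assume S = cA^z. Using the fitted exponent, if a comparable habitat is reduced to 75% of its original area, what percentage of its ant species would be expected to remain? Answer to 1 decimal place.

z = ln(146/79) / ln(701/81.6) = 0.6142 / 2.1507 = 0.2856
S_new/S_old = (A_new/A_old)^z = 0.75^0.2856 = exp(0.2856 × -0.2877) = 0.9211

92.1%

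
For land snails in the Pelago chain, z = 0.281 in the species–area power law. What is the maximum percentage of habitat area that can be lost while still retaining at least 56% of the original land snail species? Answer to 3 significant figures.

87.3%

Need (A_new/A_old)^0.281 = 0.56, so A_new/A_old = 0.56^(1/0.281) = 0.56^3.559
ln(A_new/A_old) = ln 0.56 / 0.281 = -0.5798 / 0.281 = -2.0634
A_new/A_old = e^-2.0634 ≈ 0.127
Fraction that can be lost = 1 − 0.127 = 0.873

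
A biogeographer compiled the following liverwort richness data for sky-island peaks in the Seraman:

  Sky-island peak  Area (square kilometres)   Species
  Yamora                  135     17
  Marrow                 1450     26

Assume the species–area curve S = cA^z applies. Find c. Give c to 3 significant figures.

7.07

z = ln(S₂/S₁) / ln(A₂/A₁) = ln(26/17) / ln(1450/135) = 0.4249 / 2.3740 = 0.1790
c = S₁ / A₁^z = 17 / 135^0.1790 = 17 / 2.406 = 7.066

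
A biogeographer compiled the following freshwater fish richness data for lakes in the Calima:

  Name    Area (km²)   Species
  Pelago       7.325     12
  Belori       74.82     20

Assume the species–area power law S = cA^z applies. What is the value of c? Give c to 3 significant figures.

7.75

z = ln(S₂/S₁) / ln(A₂/A₁) = ln(20/12) / ln(74.82/7.325) = 0.5108 / 2.3238 = 0.2198
c = S₁ / A₁^z = 12 / 7.325^0.2198 = 12 / 1.549 = 7.746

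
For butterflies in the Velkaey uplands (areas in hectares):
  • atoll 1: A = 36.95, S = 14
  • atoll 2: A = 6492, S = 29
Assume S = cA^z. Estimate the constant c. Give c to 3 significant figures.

8.42

z = ln(S₂/S₁) / ln(A₂/A₁) = ln(29/14) / ln(6492/36.95) = 0.7282 / 5.1688 = 0.1409
c = S₁ / A₁^z = 14 / 36.95^0.1409 = 14 / 1.663 = 8.419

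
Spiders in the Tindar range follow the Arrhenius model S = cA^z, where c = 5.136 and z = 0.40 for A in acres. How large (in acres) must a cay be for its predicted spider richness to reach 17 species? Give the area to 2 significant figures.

20 acres

17 = 5.136 × A^0.4  ⇒  A^0.4 = 17/5.136 = 3.31
ln A = ln(3.31) / 0.4 = 1.1969 / 0.4 = 2.9923
A = e^2.9923 ≈ 19.93 acres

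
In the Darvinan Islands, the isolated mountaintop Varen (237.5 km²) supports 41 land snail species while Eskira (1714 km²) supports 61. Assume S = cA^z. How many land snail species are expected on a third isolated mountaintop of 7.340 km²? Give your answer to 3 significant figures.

z = ln(61/41) / ln(1714/237.5) = 0.3973 / 1.9764 = 0.2010
c = 41 / 237.5^0.2010 = 41 / 3.003 = 13.65
S₃ = 13.65 × 7.34^0.2010 = 13.65 × 1.493 ≈ 20.38

20.4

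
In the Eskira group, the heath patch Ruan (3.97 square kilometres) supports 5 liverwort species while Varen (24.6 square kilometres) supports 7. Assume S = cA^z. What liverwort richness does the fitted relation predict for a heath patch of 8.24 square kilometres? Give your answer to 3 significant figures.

5.72

z = ln(7/5) / ln(24.6/3.97) = 0.3365 / 1.8240 = 0.1845
c = 5 / 3.97^0.1845 = 5 / 1.29 = 3.877
S₃ = 3.877 × 8.24^0.1845 = 3.877 × 1.476 ≈ 5.721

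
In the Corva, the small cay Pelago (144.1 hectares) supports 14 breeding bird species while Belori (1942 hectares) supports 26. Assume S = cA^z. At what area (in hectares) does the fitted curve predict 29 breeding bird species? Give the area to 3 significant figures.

z = ln(26/14) / ln(1942/144.1) = 0.6190 / 2.6010 = 0.2380
c = 14 / 144.1^0.2380 = 14 / 3.264 = 4.289
A = (29/4.289)^(1/0.2380) ⇒ ln A = ln(6.761)/0.2380 = 8.0303
A = e^8.0303 ≈ 3073 hectares

3070 hectares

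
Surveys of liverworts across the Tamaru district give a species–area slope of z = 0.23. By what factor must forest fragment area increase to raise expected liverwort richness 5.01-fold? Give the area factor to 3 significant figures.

1100

(A₂/A₁)^0.23 = 5.01, so A₂/A₁ = 5.01^(1/0.23) = 5.01^4.348
ln(A₂/A₁) = ln 5.01 / 0.23 = 1.6114 / 0.23 = 7.0062
A₂/A₁ = e^7.0062 ≈ 1104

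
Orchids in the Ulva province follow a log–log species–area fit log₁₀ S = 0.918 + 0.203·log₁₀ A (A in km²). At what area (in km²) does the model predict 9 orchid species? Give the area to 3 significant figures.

9 = 8.279 × A^0.203  ⇒  A^0.203 = 9/8.279 = 1.087
ln A = ln(1.087) / 0.203 = 0.0835 / 0.203 = 0.4111
A = e^0.4111 ≈ 1.508 km²

1.51 km²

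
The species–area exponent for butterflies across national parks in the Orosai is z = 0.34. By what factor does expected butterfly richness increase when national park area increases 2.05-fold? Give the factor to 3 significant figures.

1.28

S₂/S₁ = (A₂/A₁)^z = 2.05^0.34
ln(S₂/S₁) = 0.34 × ln 2.05 = 0.34 × 0.7178 = 0.2441
S₂/S₁ = e^0.2441 ≈ 1.276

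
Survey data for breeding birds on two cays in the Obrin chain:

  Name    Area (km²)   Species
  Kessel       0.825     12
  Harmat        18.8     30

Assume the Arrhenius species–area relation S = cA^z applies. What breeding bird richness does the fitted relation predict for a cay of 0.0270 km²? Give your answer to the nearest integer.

z = ln(30/12) / ln(18.8/0.825) = 0.9163 / 3.1262 = 0.2931
c = 12 / 0.825^0.2931 = 12 / 0.9452 = 12.7
S₃ = 12.7 × 0.027^0.2931 = 12.7 × 0.3469 ≈ 4.405

4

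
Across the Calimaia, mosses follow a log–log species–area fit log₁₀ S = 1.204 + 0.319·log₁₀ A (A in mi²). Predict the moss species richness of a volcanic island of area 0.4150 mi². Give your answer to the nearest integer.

12

S = 16 × 0.415^0.319
ln S = ln 16 + 0.319 × ln 0.415 = 2.7723 + 0.319 × -0.8795 = 2.4918
S = e^2.4918 ≈ 12.08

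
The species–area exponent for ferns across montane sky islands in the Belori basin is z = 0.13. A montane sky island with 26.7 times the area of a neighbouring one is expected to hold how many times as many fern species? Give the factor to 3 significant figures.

S₂/S₁ = (A₂/A₁)^z = 26.7^0.13
ln(S₂/S₁) = 0.13 × ln 26.7 = 0.13 × 3.2847 = 0.4270
S₂/S₁ = e^0.4270 ≈ 1.533

1.53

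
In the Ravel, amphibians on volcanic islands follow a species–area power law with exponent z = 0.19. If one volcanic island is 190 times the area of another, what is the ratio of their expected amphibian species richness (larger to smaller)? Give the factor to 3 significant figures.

2.71

S₂/S₁ = (A₂/A₁)^z = 190^0.19
ln(S₂/S₁) = 0.19 × ln 190 = 0.19 × 5.2470 = 0.9969
S₂/S₁ = e^0.9969 ≈ 2.71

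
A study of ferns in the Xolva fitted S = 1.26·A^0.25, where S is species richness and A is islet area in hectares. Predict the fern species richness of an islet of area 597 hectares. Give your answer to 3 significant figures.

S = 1.26 × 597^0.25
ln S = ln 1.26 + 0.25 × ln 597 = 0.2311 + 0.25 × 6.3919 = 1.8291
S = e^1.8291 ≈ 6.228

6.23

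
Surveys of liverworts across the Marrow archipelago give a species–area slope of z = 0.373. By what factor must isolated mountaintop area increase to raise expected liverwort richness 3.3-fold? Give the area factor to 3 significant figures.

(A₂/A₁)^0.373 = 3.3, so A₂/A₁ = 3.3^(1/0.373) = 3.3^2.681
ln(A₂/A₁) = ln 3.3 / 0.373 = 1.1939 / 0.373 = 3.2009
A₂/A₁ = e^3.2009 ≈ 24.55

24.6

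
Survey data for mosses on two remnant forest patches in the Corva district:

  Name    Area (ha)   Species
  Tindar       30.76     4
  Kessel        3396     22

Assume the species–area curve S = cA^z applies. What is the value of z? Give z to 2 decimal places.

Taking logs: ln S = ln c + z ln A, so z = (ln S₂ − ln S₁)/(ln A₂ − ln A₁).
z = ln(22/4) / ln(3396/30.76) = ln(5.5) / ln(110.4) = 1.7047 / 4.7041 = 0.3624

0.36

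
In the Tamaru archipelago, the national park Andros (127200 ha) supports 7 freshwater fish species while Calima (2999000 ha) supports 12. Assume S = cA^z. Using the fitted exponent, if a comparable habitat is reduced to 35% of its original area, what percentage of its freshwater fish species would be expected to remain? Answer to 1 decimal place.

z = ln(12/7) / ln(2999000/127200) = 0.5390 / 3.1603 = 0.1706
S_new/S_old = (A_new/A_old)^z = 0.35^0.1706 = exp(0.1706 × -1.0498) = 0.8361

83.6%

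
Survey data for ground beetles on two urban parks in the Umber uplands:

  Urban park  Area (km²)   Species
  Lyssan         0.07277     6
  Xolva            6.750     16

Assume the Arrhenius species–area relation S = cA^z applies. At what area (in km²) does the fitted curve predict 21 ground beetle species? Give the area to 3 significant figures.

23.7 km²

z = ln(16/6) / ln(6.75/0.07277) = 0.9808 / 4.5300 = 0.2165
c = 6 / 0.07277^0.2165 = 6 / 0.567 = 10.58
A = (21/10.58)^(1/0.2165) ⇒ ln A = ln(1.985)/0.2165 = 3.1655
A = e^3.1655 ≈ 23.7 km²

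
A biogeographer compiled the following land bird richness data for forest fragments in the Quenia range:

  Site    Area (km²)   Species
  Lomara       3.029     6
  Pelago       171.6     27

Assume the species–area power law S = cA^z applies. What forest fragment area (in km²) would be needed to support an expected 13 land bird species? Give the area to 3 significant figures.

24.1 km²

z = ln(27/6) / ln(171.6/3.029) = 1.5041 / 4.0369 = 0.3726
c = 6 / 3.029^0.3726 = 6 / 1.511 = 3.97
A = (13/3.97)^(1/0.3726) ⇒ ln A = ln(3.274)/0.3726 = 3.1835
A = e^3.1835 ≈ 24.13 km²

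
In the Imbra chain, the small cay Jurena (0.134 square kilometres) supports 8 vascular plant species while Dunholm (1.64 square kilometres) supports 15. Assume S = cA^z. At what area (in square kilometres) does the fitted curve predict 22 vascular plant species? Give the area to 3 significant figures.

z = ln(15/8) / ln(1.64/0.134) = 0.6286 / 2.5046 = 0.2510
c = 8 / 0.134^0.2510 = 8 / 0.6038 = 13.25
A = (22/13.25)^(1/0.2510) ⇒ ln A = ln(1.661)/0.2510 = 2.0207
A = e^2.0207 ≈ 7.543 square kilometres

7.54 square kilometres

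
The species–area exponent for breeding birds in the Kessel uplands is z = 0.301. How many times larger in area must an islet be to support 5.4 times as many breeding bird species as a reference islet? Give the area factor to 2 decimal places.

(A₂/A₁)^0.301 = 5.4, so A₂/A₁ = 5.4^(1/0.301) = 5.4^3.322
ln(A₂/A₁) = ln 5.4 / 0.301 = 1.6864 / 0.301 = 5.6027
A₂/A₁ = e^5.6027 ≈ 271.1

271.15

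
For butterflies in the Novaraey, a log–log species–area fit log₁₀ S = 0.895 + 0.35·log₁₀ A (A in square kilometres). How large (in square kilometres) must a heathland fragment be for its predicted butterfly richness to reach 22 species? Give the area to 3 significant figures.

19.0 square kilometres

22 = 7.852 × A^0.35  ⇒  A^0.35 = 22/7.852 = 2.802
ln A = ln(2.802) / 0.35 = 1.0302 / 0.35 = 2.9435
A = e^2.9435 ≈ 18.98 square kilometres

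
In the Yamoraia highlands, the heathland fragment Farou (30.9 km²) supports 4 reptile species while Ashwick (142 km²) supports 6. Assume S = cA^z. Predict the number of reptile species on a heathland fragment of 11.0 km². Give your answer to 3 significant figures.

3.04

z = ln(6/4) / ln(142/30.9) = 0.4055 / 1.5251 = 0.2659
c = 4 / 30.9^0.2659 = 4 / 2.49 = 1.607
S₃ = 1.607 × 11^0.2659 = 1.607 × 1.892 ≈ 3.039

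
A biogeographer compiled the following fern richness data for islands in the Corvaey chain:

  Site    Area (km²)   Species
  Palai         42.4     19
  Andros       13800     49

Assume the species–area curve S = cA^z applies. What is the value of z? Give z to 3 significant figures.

0.164

Taking logs: ln S = ln c + z ln A, so z = (ln S₂ − ln S₁)/(ln A₂ − ln A₁).
z = ln(49/19) / ln(13800/42.4) = ln(2.579) / ln(325.5) = 0.9474 / 5.7853 = 0.1638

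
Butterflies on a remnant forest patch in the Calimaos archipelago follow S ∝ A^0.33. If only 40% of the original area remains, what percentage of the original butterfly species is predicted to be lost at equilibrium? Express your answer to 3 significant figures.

26.1%

S_new/S_old = (A_new/A_old)^z = 0.4^0.33
= exp(0.33 × ln 0.4) = exp(0.33 × -0.9163) = exp(-0.3024) ≈ 0.7391
Fraction lost = 1 − 0.7391 = 0.2609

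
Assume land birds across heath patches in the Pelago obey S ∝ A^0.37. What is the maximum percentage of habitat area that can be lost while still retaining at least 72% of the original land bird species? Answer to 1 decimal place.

58.8%

Need (A_new/A_old)^0.37 = 0.72, so A_new/A_old = 0.72^(1/0.37) = 0.72^2.703
ln(A_new/A_old) = ln 0.72 / 0.37 = -0.3285 / 0.37 = -0.8878
A_new/A_old = e^-0.8878 ≈ 0.4115
Fraction that can be lost = 1 − 0.4115 = 0.5885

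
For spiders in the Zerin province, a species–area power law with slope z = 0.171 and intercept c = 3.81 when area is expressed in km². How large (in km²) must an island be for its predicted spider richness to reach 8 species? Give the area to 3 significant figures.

76.6 km²

8 = 3.81 × A^0.171  ⇒  A^0.171 = 8/3.81 = 2.1
ln A = ln(2.1) / 0.171 = 0.7418 / 0.171 = 4.3381
A = e^4.3381 ≈ 76.56 km²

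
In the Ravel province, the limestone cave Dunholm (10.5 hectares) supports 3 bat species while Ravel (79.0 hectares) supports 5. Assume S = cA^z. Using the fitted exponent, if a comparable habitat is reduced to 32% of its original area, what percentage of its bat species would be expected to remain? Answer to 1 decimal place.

74.9%

z = ln(5/3) / ln(79/10.5) = 0.5108 / 2.0181 = 0.2531
S_new/S_old = (A_new/A_old)^z = 0.32^0.2531 = exp(0.2531 × -1.1394) = 0.7494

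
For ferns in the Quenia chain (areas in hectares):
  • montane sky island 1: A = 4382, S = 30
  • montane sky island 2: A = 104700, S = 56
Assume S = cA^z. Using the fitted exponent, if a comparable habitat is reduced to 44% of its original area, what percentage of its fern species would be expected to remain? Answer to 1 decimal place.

z = ln(56/30) / ln(104700/4382) = 0.6242 / 3.1736 = 0.1967
S_new/S_old = (A_new/A_old)^z = 0.44^0.1967 = exp(0.1967 × -0.8210) = 0.8509

85.1%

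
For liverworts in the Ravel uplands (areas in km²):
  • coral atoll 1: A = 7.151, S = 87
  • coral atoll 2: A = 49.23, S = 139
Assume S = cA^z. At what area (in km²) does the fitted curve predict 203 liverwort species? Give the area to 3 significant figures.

z = ln(139/87) / ln(49.23/7.151) = 0.4686 / 1.9293 = 0.2429
c = 87 / 7.151^0.2429 = 87 / 1.613 = 53.95
A = (203/53.95)^(1/0.2429) ⇒ ln A = ln(3.763)/0.2429 = 5.4559
A = e^5.4559 ≈ 234.1 km²

234 km²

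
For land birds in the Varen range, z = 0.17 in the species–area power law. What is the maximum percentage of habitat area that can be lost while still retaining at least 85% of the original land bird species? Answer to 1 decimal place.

61.6%

Need (A_new/A_old)^0.17 = 0.85, so A_new/A_old = 0.85^(1/0.17) = 0.85^5.882
ln(A_new/A_old) = ln 0.85 / 0.17 = -0.1625 / 0.17 = -0.9560
A_new/A_old = e^-0.9560 ≈ 0.3844
Fraction that can be lost = 1 − 0.3844 = 0.6156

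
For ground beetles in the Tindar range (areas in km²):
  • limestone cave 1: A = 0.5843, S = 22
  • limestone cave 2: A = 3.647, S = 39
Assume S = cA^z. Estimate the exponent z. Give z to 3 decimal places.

0.313

Taking logs: ln S = ln c + z ln A, so z = (ln S₂ − ln S₁)/(ln A₂ − ln A₁).
z = ln(39/22) / ln(3.647/0.5843) = ln(1.773) / ln(6.242) = 0.5725 / 1.8312 = 0.3126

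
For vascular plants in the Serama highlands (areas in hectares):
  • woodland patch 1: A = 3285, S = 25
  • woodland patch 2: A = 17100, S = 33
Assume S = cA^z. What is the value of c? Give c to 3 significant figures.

z = ln(S₂/S₁) / ln(A₂/A₁) = ln(33/25) / ln(17100/3285) = 0.2776 / 1.6497 = 0.1683
c = S₁ / A₁^z = 25 / 3285^0.1683 = 25 / 3.907 = 6.399

6.40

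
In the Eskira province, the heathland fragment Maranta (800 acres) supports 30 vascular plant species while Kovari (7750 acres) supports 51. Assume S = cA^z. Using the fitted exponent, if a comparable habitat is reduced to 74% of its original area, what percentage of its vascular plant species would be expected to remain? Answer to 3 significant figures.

93.2%

z = ln(51/30) / ln(7750/800) = 0.5306 / 2.2708 = 0.2337
S_new/S_old = (A_new/A_old)^z = 0.74^0.2337 = exp(0.2337 × -0.3011) = 0.9321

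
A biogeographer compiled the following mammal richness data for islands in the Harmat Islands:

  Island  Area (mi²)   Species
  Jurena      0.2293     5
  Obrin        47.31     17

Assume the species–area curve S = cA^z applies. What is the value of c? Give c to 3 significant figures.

z = ln(S₂/S₁) / ln(A₂/A₁) = ln(17/5) / ln(47.31/0.2293) = 1.2238 / 5.3294 = 0.2296
c = S₁ / A₁^z = 5 / 0.2293^0.2296 = 5 / 0.7131 = 7.012

7.01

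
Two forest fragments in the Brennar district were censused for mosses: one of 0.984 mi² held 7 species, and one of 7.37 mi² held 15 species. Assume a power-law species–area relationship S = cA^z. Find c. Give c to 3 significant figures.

7.04

z = ln(S₂/S₁) / ln(A₂/A₁) = ln(15/7) / ln(7.37/0.984) = 0.7621 / 2.0135 = 0.3785
c = S₁ / A₁^z = 7 / 0.984^0.3785 = 7 / 0.9939 = 7.043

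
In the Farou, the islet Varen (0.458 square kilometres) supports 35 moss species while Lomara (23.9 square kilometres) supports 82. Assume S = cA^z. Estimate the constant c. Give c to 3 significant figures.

z = ln(S₂/S₁) / ln(A₂/A₁) = ln(82/35) / ln(23.9/0.458) = 0.8514 / 3.9548 = 0.2153
c = S₁ / A₁^z = 35 / 0.458^0.2153 = 35 / 0.8453 = 41.41

41.4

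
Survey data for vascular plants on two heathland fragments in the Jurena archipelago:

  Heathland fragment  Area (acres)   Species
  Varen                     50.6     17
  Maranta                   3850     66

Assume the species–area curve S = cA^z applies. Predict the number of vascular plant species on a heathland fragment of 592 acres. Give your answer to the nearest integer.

37

z = ln(66/17) / ln(3850/50.6) = 1.3564 / 4.3319 = 0.3131
c = 17 / 50.6^0.3131 = 17 / 3.417 = 4.975
S₃ = 4.975 × 592^0.3131 = 4.975 × 7.381 ≈ 36.72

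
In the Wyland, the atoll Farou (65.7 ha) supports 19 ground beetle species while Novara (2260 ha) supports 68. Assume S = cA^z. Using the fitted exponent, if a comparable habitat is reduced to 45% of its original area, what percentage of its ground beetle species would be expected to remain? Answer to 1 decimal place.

z = ln(68/19) / ln(2260/65.7) = 1.2751 / 3.5380 = 0.3604
S_new/S_old = (A_new/A_old)^z = 0.45^0.3604 = exp(0.3604 × -0.7985) = 0.7499

75.0%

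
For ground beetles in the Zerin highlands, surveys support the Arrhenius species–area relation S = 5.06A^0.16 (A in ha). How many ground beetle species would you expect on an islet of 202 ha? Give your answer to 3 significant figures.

S = 5.06 × 202^0.16
ln S = ln 5.06 + 0.16 × ln 202 = 1.6214 + 0.16 × 5.3083 = 2.4707
S = e^2.4707 ≈ 11.83

11.8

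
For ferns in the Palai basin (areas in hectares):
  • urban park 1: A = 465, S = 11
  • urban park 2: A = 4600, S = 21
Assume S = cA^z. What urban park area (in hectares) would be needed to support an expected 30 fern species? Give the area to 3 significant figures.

z = ln(21/11) / ln(4600/465) = 0.6466 / 2.2918 = 0.2822
c = 11 / 465^0.2822 = 11 / 5.658 = 1.944
A = (30/1.944)^(1/0.2822) ⇒ ln A = ln(15.43)/0.2822 = 9.6979
A = e^9.6979 ≈ 16284 hectares

16300 hectares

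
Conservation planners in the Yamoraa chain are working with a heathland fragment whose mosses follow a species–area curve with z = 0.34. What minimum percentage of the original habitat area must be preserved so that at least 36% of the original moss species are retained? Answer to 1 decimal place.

5.0%

Need (A_new/A_old)^0.34 = 0.36, so A_new/A_old = 0.36^(1/0.34) = 0.36^2.941
ln(A_new/A_old) = ln 0.36 / 0.34 = -1.0217 / 0.34 = -3.0049
A_new/A_old = e^-3.0049 ≈ 0.04955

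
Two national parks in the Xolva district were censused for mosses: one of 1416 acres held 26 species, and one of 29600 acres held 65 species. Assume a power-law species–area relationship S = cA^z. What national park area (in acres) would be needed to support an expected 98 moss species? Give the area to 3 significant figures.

116000 acres

z = ln(65/26) / ln(29600/1416) = 0.9163 / 3.0399 = 0.3014
c = 26 / 1416^0.3014 = 26 / 8.908 = 2.919
A = (98/2.919)^(1/0.3014) ⇒ ln A = ln(33.58)/0.3014 = 11.6577
A = e^11.6577 ≈ 115577 acres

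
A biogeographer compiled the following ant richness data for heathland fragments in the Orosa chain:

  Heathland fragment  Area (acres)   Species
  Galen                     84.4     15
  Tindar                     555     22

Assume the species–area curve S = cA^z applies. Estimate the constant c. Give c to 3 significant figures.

6.09

z = ln(S₂/S₁) / ln(A₂/A₁) = ln(22/15) / ln(555/84.4) = 0.3830 / 1.8834 = 0.2034
c = S₁ / A₁^z = 15 / 84.4^0.2034 = 15 / 2.464 = 6.086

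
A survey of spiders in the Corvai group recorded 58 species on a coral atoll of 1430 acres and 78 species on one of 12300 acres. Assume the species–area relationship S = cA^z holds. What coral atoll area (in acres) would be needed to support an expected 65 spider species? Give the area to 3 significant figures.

3270 acres

z = ln(78/58) / ln(12300/1430) = 0.2963 / 2.1519 = 0.1377
c = 58 / 1430^0.1377 = 58 / 2.719 = 21.33
A = (65/21.33)^(1/0.1377) ⇒ ln A = ln(3.047)/0.1377 = 8.0931
A = e^8.0931 ≈ 3272 acres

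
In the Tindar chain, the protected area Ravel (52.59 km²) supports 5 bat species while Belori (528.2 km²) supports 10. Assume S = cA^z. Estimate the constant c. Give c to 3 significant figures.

1.52

z = ln(S₂/S₁) / ln(A₂/A₁) = ln(10/5) / ln(528.2/52.59) = 0.6931 / 2.3069 = 0.3005
c = S₁ / A₁^z = 5 / 52.59^0.3005 = 5 / 3.289 = 1.52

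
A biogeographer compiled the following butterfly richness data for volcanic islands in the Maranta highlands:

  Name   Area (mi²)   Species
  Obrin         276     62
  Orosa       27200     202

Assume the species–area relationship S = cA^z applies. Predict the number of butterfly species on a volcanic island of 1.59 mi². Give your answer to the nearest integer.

16

z = ln(202/62) / ln(27200/276) = 1.1811 / 4.5906 = 0.2573
c = 62 / 276^0.2573 = 62 / 4.247 = 14.6
S₃ = 14.6 × 1.59^0.2573 = 14.6 × 1.127 ≈ 16.45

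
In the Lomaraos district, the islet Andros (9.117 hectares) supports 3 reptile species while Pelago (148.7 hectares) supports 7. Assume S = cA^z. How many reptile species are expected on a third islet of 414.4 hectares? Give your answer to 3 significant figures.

9.55

z = ln(7/3) / ln(148.7/9.117) = 0.8473 / 2.7918 = 0.3035
c = 3 / 9.117^0.3035 = 3 / 1.956 = 1.534
S₃ = 1.534 × 414.4^0.3035 = 1.534 × 6.228 ≈ 9.554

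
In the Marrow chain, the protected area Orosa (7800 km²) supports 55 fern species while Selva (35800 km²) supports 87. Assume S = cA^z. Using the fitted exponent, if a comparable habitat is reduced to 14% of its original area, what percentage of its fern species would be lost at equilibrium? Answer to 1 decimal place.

44.7%

z = ln(87/55) / ln(35800/7800) = 0.4586 / 1.5238 = 0.3009
S_new/S_old = (A_new/A_old)^z = 0.14^0.3009 = exp(0.3009 × -1.9661) = 0.5534
Fraction lost = 1 − 0.5534 = 0.4466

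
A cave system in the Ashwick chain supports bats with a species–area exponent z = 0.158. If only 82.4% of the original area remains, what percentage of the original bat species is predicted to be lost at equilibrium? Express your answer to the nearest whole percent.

3%

S_new/S_old = (A_new/A_old)^z = 0.824^0.158
= exp(0.158 × ln 0.824) = exp(0.158 × -0.1936) = exp(-0.0306) ≈ 0.9699
Fraction lost = 1 − 0.9699 = 0.03012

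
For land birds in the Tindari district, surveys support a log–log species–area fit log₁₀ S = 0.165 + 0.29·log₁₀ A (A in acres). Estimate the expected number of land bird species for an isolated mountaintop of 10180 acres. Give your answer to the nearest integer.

S = 1.462 × 10180^0.29
ln S = ln 1.462 + 0.29 × ln 10180 = 0.3799 + 0.29 × 9.2282 = 3.0561
S = e^3.0561 ≈ 21.24

21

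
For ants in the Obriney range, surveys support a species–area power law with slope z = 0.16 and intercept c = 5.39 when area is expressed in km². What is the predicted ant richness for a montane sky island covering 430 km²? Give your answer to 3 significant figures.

S = 5.39 × 430^0.16
ln S = ln 5.39 + 0.16 × ln 430 = 1.6845 + 0.16 × 6.0638 = 2.6548
S = e^2.6548 ≈ 14.22

14.2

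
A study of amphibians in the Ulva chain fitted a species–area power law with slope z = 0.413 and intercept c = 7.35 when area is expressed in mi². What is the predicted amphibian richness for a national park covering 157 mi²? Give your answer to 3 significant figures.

59.3

S = 7.35 × 157^0.413
ln S = ln 7.35 + 0.413 × ln 157 = 1.9947 + 0.413 × 5.0562 = 4.0829
S = e^4.0829 ≈ 59.32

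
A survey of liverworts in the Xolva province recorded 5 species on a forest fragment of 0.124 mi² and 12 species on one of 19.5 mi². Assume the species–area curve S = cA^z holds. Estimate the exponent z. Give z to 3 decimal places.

Taking logs: ln S = ln c + z ln A, so z = (ln S₂ − ln S₁)/(ln A₂ − ln A₁).
z = ln(12/5) / ln(19.5/0.124) = ln(2.4) / ln(157.3) = 0.8755 / 5.0579 = 0.1731

0.173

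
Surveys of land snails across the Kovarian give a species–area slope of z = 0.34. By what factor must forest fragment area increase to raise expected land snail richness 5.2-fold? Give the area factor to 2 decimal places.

127.61

(A₂/A₁)^0.34 = 5.2, so A₂/A₁ = 5.2^(1/0.34) = 5.2^2.941
ln(A₂/A₁) = ln 5.2 / 0.34 = 1.6487 / 0.34 = 4.8490
A₂/A₁ = e^4.8490 ≈ 127.6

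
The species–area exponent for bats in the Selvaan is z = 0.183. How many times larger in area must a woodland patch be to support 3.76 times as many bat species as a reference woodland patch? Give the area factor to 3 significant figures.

(A₂/A₁)^0.183 = 3.76, so A₂/A₁ = 3.76^(1/0.183) = 3.76^5.464
ln(A₂/A₁) = ln 3.76 / 0.183 = 1.3244 / 0.183 = 7.2373
A₂/A₁ = e^7.2373 ≈ 1390

1390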